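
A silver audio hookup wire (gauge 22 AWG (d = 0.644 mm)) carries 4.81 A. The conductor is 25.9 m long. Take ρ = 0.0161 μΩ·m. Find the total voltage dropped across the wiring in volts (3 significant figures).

ρ = 0.0161 μΩ·m = 1.61×10^-8 Ω·m
A = π(0.644/2 mm)² = π(3.2200e-04 m)² = 3.257e-07 m²
R = ρL/A = (1.61×10^-8)(25.9)/(3.257e-07) = 1.28 Ω
V = IR = 4.81 × 1.28 = 6.16 V

6.16 V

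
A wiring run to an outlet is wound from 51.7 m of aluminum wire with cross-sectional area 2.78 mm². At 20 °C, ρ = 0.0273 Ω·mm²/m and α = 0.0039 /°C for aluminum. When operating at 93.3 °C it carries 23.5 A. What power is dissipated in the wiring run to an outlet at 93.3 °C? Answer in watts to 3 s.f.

ρ = 0.0273 Ω·mm²/m = 2.73×10^-8 Ω·m
A = 2.78 mm² = 2.780e-06 m²
R₍20₎ = ρL/A = (2.73×10^-8)(51.7)/(2.780e-06) = 0.5077 Ω
R₍93.3₎ = R₍20₎(1 + αΔT) = 0.5077 × (1 + 0.0039×73.3) = 0.6528 Ω
P = I²R = (23.5)² × 0.6528 = 361 W

361 W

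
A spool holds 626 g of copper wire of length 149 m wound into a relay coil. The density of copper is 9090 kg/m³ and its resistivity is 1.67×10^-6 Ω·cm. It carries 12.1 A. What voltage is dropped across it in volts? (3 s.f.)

ρ = 1.67×10^-6 Ω·cm = 1.67×10^-8 Ω·m
A = m/(density·L) = 0.626/(9090×149) = 4.6219e-07 m²
R = ρL/A = (1.67×10^-8)(149)/(4.6219e-07) = 5.384 Ω
V = IR = 12.1 × 5.384 = 65.1 V

65.1 V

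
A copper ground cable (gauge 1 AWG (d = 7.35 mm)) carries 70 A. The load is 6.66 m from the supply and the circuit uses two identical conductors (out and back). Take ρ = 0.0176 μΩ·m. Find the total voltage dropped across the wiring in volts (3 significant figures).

ρ = 0.0176 μΩ·m = 1.76×10^-8 Ω·m
A = π(7.35/2 mm)² = π(3.6750e-03 m)² = 4.243e-05 m²
Total conductor length (both ways) L = 2 × 6.66 = 13.32 m
R = ρL/A = (1.76×10^-8)(13.32)/(4.243e-05) = 0.005525 Ω
V = IR = 70 × 0.005525 = 0.387 V

0.387 V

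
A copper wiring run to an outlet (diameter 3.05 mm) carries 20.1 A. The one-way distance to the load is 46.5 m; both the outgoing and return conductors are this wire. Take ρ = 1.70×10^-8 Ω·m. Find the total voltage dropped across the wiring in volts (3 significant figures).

4.35 V

A = π(d/2)² = π(1.5250e-03 m)² = 7.306e-06 m²
Total conductor length (both ways) L = 2 × 46.5 = 93 m
R = ρL/A = (1.70×10^-8)(93)/(7.306e-06) = 0.2164 Ω
V = IR = 20.1 × 0.2164 = 4.35 V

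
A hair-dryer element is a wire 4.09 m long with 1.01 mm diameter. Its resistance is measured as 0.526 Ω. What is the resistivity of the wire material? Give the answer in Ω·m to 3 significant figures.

A = π(d/2)² = π(5.0500e-04 m)² = 8.012e-07 m²
ρ = RA/L = (0.526)(8.012e-07)/(4.09) = 1.03×10^-7 Ω·m

1.03×10^-7 Ω·m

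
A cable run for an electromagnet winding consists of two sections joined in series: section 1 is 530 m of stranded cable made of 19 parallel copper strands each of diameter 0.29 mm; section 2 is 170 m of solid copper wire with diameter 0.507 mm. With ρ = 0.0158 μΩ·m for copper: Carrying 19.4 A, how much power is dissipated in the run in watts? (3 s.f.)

7520 W

ρ = 0.0158 μΩ·m = 1.58×10^-8 Ω·m
Section 1: A_strand = π(1.4500e-04)² = 6.605e-08 m²; R₁ = ρL/(N·A_s) = (1.58×10^-8)(530)/(19×6.605e-08) = 6.673 Ω
Section 2: A = π(d/2)² = π(2.5350e-04 m)² = 2.019e-07 m²
R₂ = (1.58×10^-8)(170)/(2.019e-07) = 13.3 Ω
R = R₁ + R₂ = 19.98 Ω
P = I²R = (19.4)² × 19.98 = 7520 W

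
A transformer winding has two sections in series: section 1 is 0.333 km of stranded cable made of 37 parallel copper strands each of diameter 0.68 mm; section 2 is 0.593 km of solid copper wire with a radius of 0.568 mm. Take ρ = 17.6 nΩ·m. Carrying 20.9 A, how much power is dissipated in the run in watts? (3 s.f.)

4690 W

ρ = 17.6 nΩ·m = 1.76×10^-8 Ω·m
Section 1: A_strand = π(3.4000e-04)² = 3.632e-07 m²; R₁ = ρL/(N·A_s) = (1.76×10^-8)(333)/(37×3.632e-07) = 0.4362 Ω
Section 2: A = πr² = π(5.6800e-04 m)² = 1.014e-06 m²
R₂ = (1.76×10^-8)(593)/(1.014e-06) = 10.3 Ω
R = R₁ + R₂ = 10.73 Ω
P = I²R = (20.9)² × 10.73 = 4690 W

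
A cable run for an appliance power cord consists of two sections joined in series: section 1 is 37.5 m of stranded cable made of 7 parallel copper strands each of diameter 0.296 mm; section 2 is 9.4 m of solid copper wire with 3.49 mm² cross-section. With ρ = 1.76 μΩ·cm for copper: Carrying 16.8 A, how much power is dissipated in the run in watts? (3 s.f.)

400 W

ρ = 1.76 μΩ·cm = 1.76×10^-8 Ω·m
Section 1: A_strand = π(1.4800e-04)² = 6.881e-08 m²; R₁ = ρL/(N·A_s) = (1.76×10^-8)(37.5)/(7×6.881e-08) = 1.37 Ω
Section 2: A = 3.49 mm² = 3.490e-06 m²
R₂ = (1.76×10^-8)(9.4)/(3.490e-06) = 0.0474 Ω
R = R₁ + R₂ = 1.418 Ω
P = I²R = (16.8)² × 1.418 = 400 W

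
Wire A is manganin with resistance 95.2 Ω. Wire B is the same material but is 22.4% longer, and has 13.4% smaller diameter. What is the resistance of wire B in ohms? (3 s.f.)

155 Ω

R ∝ L/d², so R_B/R_A = (1 + 22.4/100) × (1 − 13.4/100)⁻²
= 1.224 × 1.333 = 1.632
R_B = 1.632 × 95.2 = 155 Ω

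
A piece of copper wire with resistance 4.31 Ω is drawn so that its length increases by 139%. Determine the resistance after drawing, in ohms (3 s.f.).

k = 1 + 139/100 = 2.39; volume constant ⇒ A' = A/k, so R' = k²R.
R' = 5.712 × 4.31 = 24.6 Ω

24.6 Ω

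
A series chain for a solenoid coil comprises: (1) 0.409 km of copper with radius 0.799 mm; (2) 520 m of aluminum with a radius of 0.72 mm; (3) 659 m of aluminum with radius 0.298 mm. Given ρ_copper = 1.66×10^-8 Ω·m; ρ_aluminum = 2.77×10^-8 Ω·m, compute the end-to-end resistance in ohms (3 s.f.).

Seg 1: A = πr² = π(7.9900e-04 m)² = 2.006e-06 m²
R_1 = (1.66×10^-8)(409)/(2.006e-06) = 3.385 Ω
Seg 2: A = πr² = π(7.2000e-04 m)² = 1.629e-06 m²
R_2 = (2.77×10^-8)(520)/(1.629e-06) = 8.844 Ω
Seg 3: A = πr² = π(2.9800e-04 m)² = 2.790e-07 m²
R_3 = (2.77×10^-8)(659)/(2.790e-07) = 65.43 Ω
R_total = R_1 + R_2 + R_3 = 77.7 Ω

77.7 Ω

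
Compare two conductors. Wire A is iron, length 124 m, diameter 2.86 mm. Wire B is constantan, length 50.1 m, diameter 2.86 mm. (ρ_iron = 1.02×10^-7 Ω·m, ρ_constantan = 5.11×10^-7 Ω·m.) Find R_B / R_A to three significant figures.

R ∝ ρL/d², so R_B/R_A = (ρ_B/ρ_A) × (L_B/L_A)
= (5.11×10^-7/1.02×10^-7) × (50.1/124) = 2.02

2.02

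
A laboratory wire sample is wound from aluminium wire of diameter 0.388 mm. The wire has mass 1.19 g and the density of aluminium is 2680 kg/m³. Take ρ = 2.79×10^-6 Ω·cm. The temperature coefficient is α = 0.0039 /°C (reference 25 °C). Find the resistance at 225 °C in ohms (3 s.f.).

ρ = 2.79×10^-6 Ω·cm = 2.79×10^-8 Ω·m
A = π(d/2)² = π(1.9400e-04 m)² = 1.1824e-07 m²
L = m/(density·A) = 0.00119/(2680×1.1824e-07) = 3.755 m
R = ρL/A = (2.79×10^-8)(3.755)/(1.1824e-07) = 0.8862 Ω
R(225 °C) = 0.8862 × (1 + 0.0039×200) = 1.58 Ω

1.58 Ω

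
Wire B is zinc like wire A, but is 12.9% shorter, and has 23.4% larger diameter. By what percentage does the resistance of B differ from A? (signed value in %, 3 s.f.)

R ∝ L/d², so R_B/R_A = (1 − 12.9/100) × (1 + 23.4/100)⁻²
= 0.871 × 0.6567 = 0.572
(R_B − R_A)/R_A = 0.572 − 1 = -42.8%

-42.8%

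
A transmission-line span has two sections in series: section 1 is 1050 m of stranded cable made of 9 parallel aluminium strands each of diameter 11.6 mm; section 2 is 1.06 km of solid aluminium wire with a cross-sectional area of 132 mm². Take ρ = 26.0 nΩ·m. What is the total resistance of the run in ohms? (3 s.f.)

ρ = 26.0 nΩ·m = 2.60×10^-8 Ω·m
Section 1: A_strand = π(5.8000e-03)² = 1.057e-04 m²; R₁ = ρL/(N·A_s) = (2.60×10^-8)(1050)/(9×1.057e-04) = 0.0287 Ω
Section 2: A = 132 mm² = 1.320e-04 m²
R₂ = (2.60×10^-8)(1060)/(1.320e-04) = 0.2088 Ω
R = R₁ + R₂ = 0.237 Ω

0.237 Ω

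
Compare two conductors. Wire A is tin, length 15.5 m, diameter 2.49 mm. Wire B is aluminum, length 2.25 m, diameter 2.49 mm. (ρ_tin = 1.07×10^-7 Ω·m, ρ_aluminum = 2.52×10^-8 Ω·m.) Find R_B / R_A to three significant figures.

0.0342

R ∝ ρL/d², so R_B/R_A = (ρ_B/ρ_A) × (L_B/L_A)
= (2.52×10^-8/1.07×10^-7) × (2.25/15.5) = 0.0342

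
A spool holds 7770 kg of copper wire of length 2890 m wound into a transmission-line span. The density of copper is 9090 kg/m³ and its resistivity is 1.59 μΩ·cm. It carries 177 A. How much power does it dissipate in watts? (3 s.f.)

4870 W

ρ = 1.59 μΩ·cm = 1.59×10^-8 Ω·m
A = m/(density·L) = 7770/(9090×2890) = 2.9577e-04 m²
R = ρL/A = (1.59×10^-8)(2890)/(2.9577e-04) = 0.1554 Ω
P = I²R = (177)² × 0.1554 = 4870 W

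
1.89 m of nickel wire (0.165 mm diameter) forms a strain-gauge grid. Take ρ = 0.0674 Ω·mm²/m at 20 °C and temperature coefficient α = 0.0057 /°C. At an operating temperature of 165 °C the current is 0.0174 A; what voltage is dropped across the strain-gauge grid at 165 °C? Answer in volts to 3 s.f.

ρ = 0.0674 Ω·mm²/m = 6.74×10^-8 Ω·m
A = π(d/2)² = π(8.2500e-05 m)² = 2.138e-08 m²
R₍20₎ = ρL/A = (6.74×10^-8)(1.89)/(2.138e-08) = 5.957 Ω
R₍165₎ = R₍20₎(1 + αΔT) = 5.957 × (1 + 0.0057×145) = 10.88 Ω
V = IR = 0.0174 × 10.88 = 0.189 V

0.189 V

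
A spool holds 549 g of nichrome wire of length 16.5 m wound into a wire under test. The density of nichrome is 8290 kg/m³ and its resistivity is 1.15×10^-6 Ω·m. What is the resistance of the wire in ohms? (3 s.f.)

A = m/(density·L) = 0.549/(8290×16.5) = 4.0136e-06 m²
R = ρL/A = (1.15×10^-6)(16.5)/(4.0136e-06) = 4.73 Ω

4.73 Ω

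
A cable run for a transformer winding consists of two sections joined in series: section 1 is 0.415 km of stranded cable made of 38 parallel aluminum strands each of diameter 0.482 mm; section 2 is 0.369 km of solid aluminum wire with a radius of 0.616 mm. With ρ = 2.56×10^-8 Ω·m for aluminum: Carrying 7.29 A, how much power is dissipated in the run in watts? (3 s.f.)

503 W

Section 1: A_strand = π(2.4100e-04)² = 1.825e-07 m²; R₁ = ρL/(N·A_s) = (2.56×10^-8)(415)/(38×1.825e-07) = 1.532 Ω
Section 2: A = πr² = π(6.1600e-04 m)² = 1.192e-06 m²
R₂ = (2.56×10^-8)(369)/(1.192e-06) = 7.924 Ω
R = R₁ + R₂ = 9.456 Ω
P = I²R = (7.29)² × 9.456 = 503 W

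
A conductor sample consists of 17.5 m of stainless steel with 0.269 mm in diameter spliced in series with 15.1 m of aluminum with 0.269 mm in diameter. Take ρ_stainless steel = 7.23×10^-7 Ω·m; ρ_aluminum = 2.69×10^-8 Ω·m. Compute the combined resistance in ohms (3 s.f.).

Segment 1: A = π(d/2)² = π(1.3450e-04 m)² = 5.683e-08 m²
R₁ = ρL/A = (7.23×10^-7)(17.5)/(5.683e-08) = 222.6 Ω
R₂ = (2.69×10^-8)(15.1)/(5.683e-08) = 7.147 Ω
R = R₁ + R₂ = 230 Ω

230 Ω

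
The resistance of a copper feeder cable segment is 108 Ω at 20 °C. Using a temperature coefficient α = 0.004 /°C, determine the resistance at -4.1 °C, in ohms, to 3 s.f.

97.6 Ω

ΔT = -4.1 − 20 = -24.1 °C
R = R₀(1 + αΔT) = 108 × (1 + 0.004×-24.1) = 108 × 0.9036 = 97.6 Ω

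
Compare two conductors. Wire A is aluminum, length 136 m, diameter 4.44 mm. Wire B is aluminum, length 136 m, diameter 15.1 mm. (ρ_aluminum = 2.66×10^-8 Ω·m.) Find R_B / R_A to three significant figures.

0.0865

R ∝ ρL/d², so R_B/R_A = (d_A/d_B)²
= (4.44/15.1)² = 0.0865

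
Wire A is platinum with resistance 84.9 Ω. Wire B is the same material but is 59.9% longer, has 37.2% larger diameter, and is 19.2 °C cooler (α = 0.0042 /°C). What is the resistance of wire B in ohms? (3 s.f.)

66.3 Ω

R ∝ ρL/d² with ρ ∝ (1+αΔT), so R_B/R_A = (1 + 59.9/100) × (1 + 37.2/100)⁻² × (1 − 0.0042×19.2)
= 1.599 × 0.5312 × 0.9194 = 0.781
R_B = 0.781 × 84.9 = 66.3 Ω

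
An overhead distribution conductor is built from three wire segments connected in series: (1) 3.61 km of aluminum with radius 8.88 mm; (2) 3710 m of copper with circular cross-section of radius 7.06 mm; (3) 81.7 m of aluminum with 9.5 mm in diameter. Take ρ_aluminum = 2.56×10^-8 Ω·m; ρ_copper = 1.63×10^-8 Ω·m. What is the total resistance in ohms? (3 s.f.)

0.789 Ω

Seg 1: A = πr² = π(8.8800e-03 m)² = 2.477e-04 m²
R_1 = (2.56×10^-8)(3610)/(2.477e-04) = 0.3731 Ω
Seg 2: A = πr² = π(7.0600e-03 m)² = 1.566e-04 m²
R_2 = (1.63×10^-8)(3710)/(1.566e-04) = 0.3862 Ω
Seg 3: A = π(d/2)² = π(4.7500e-03 m)² = 7.088e-05 m²
R_3 = (2.56×10^-8)(81.7)/(7.088e-05) = 0.02951 Ω
R_total = R_1 + R_2 + R_3 = 0.789 Ω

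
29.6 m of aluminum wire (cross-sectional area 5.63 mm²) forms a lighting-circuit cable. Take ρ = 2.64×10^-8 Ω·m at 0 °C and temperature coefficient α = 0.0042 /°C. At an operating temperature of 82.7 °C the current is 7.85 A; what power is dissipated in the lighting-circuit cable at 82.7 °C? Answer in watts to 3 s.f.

11.5 W

A = 5.63 mm² = 5.630e-06 m²
R₍0₎ = ρL/A = (2.64×10^-8)(29.6)/(5.630e-06) = 0.1388 Ω
R₍82.7₎ = R₍0₎(1 + αΔT) = 0.1388 × (1 + 0.0042×82.7) = 0.187 Ω
P = I²R = (7.85)² × 0.187 = 11.5 W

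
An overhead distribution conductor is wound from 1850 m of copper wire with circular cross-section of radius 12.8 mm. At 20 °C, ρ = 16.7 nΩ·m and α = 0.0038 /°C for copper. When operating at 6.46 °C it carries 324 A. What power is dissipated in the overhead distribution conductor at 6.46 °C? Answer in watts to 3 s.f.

5980 W

ρ = 16.7 nΩ·m = 1.67×10^-8 Ω·m
A = πr² = π(1.2800e-02 m)² = 5.147e-04 m²
R₍20₎ = ρL/A = (1.67×10^-8)(1850)/(5.147e-04) = 0.06002 Ω
R₍6.46₎ = R₍20₎(1 + αΔT) = 0.06002 × (1 + 0.0038×-13.5) = 0.05693 Ω
P = I²R = (324)² × 0.05693 = 5980 W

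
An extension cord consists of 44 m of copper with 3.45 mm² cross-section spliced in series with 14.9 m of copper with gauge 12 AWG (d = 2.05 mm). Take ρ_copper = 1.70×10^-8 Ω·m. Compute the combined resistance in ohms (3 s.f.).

0.294 Ω

Segment 1: A = 3.45 mm² = 3.450e-06 m²
R₁ = ρL/A = (1.70×10^-8)(44)/(3.450e-06) = 0.2168 Ω
Segment 2: A = π(2.05/2 mm)² = π(1.0250e-03 m)² = 3.301e-06 m²
R₂ = (1.70×10^-8)(14.9)/(3.301e-06) = 0.07674 Ω
R = R₁ + R₂ = 0.294 Ω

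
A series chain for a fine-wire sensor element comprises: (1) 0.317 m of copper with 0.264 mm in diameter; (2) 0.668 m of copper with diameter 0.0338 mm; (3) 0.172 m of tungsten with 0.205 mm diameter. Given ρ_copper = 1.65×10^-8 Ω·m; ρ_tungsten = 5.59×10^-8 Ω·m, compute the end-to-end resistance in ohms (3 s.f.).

12.7 Ω

Seg 1: A = π(d/2)² = π(1.3200e-04 m)² = 5.474e-08 m²
R_1 = (1.65×10^-8)(0.317)/(5.474e-08) = 0.09555 Ω
Seg 2: A = π(d/2)² = π(1.6900e-05 m)² = 8.973e-10 m²
R_2 = (1.65×10^-8)(0.668)/(8.973e-10) = 12.28 Ω
Seg 3: A = π(d/2)² = π(1.0250e-04 m)² = 3.301e-08 m²
R_3 = (5.59×10^-8)(0.172)/(3.301e-08) = 0.2913 Ω
R_total = R_1 + R_2 + R_3 = 12.7 Ω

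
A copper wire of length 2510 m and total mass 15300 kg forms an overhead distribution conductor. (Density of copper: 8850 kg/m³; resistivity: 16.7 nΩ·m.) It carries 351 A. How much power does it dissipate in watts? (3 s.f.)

ρ = 16.7 nΩ·m = 1.67×10^-8 Ω·m
A = m/(density·L) = 15300/(8850×2510) = 6.8877e-04 m²
R = ρL/A = (1.67×10^-8)(2510)/(6.8877e-04) = 0.06086 Ω
P = I²R = (351)² × 0.06086 = 7500 W

7500 W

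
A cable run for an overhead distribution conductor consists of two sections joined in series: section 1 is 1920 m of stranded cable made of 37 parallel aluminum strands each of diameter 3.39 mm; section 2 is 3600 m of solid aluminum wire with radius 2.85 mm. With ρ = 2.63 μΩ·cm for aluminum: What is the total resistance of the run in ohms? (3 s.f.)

3.86 Ω

ρ = 2.63 μΩ·cm = 2.63×10^-8 Ω·m
Section 1: A_strand = π(1.6950e-03)² = 9.026e-06 m²; R₁ = ρL/(N·A_s) = (2.63×10^-8)(1920)/(37×9.026e-06) = 0.1512 Ω
Section 2: A = πr² = π(2.8500e-03 m)² = 2.552e-05 m²
R₂ = (2.63×10^-8)(3600)/(2.552e-05) = 3.71 Ω
R = R₁ + R₂ = 3.86 Ω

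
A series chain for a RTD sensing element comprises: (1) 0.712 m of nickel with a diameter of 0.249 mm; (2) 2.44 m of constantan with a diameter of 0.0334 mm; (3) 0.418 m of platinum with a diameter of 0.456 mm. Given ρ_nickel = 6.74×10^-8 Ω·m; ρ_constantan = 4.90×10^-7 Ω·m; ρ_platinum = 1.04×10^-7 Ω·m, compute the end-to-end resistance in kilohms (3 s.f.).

Seg 1: A = π(d/2)² = π(1.2450e-04 m)² = 4.870e-08 m²
R_1 = (6.74×10^-8)(0.712)/(4.870e-08) = 0.9855 Ω
Seg 2: A = π(d/2)² = π(1.6700e-05 m)² = 8.762e-10 m²
R_2 = (4.90×10^-7)(2.44)/(8.762e-10) = 1365 Ω
Seg 3: A = π(d/2)² = π(2.2800e-04 m)² = 1.633e-07 m²
R_3 = (1.04×10^-7)(0.418)/(1.633e-07) = 0.2662 Ω
R_total = R_1 + R_2 + R_3 = 1.37 kΩ

1.37 kΩ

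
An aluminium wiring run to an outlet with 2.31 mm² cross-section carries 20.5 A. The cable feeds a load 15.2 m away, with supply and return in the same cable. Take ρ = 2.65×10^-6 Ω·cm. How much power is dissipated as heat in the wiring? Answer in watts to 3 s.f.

ρ = 2.65×10^-6 Ω·cm = 2.65×10^-8 Ω·m
A = 2.31 mm² = 2.310e-06 m²
Total conductor length (both ways) L = 2 × 15.2 = 30.4 m
R = ρL/A = (2.65×10^-8)(30.4)/(2.310e-06) = 0.3487 Ω
P = I²R = (20.5)² × 0.3487 = 147 W

147 W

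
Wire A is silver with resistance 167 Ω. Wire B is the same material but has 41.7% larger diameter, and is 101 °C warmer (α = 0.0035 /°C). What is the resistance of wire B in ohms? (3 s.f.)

113 Ω

R ∝ ρL/d² with ρ ∝ (1+αΔT), so R_B/R_A = (1 + 41.7/100)⁻² × (1 + 0.0035×101)
= 0.498 × 1.353 = 0.6741
R_B = 0.6741 × 167 = 113 Ω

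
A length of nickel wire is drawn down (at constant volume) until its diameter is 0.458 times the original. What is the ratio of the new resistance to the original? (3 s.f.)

Volume constant ⇒ L' = L/r² with r = 0.458. R' = ρL'/A' = ρ(L/r²)/(πr²d₀²/4) = R/r⁴.
Factor = 22.7

22.7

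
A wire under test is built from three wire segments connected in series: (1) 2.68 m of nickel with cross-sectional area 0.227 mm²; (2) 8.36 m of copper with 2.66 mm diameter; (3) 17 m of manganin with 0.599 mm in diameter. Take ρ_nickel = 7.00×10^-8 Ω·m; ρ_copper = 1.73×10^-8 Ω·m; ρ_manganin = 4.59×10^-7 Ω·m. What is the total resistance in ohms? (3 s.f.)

28.5 Ω

Seg 1: A = 0.227 mm² = 2.270e-07 m²
R_1 = (7.00×10^-8)(2.68)/(2.270e-07) = 0.8264 Ω
Seg 2: A = π(d/2)² = π(1.3300e-03 m)² = 5.557e-06 m²
R_2 = (1.73×10^-8)(8.36)/(5.557e-06) = 0.02603 Ω
Seg 3: A = π(d/2)² = π(2.9950e-04 m)² = 2.818e-07 m²
R_3 = (4.59×10^-7)(17)/(2.818e-07) = 27.69 Ω
R_total = R_1 + R_2 + R_3 = 28.5 Ω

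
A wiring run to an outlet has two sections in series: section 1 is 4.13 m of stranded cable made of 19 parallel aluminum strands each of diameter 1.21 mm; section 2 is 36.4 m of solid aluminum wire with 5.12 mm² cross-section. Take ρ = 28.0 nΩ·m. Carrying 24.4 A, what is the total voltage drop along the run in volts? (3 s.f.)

4.99 V

ρ = 28.0 nΩ·m = 2.80×10^-8 Ω·m
Section 1: A_strand = π(6.0500e-04)² = 1.150e-06 m²; R₁ = ρL/(N·A_s) = (2.80×10^-8)(4.13)/(19×1.150e-06) = 0.005293 Ω
Section 2: A = 5.12 mm² = 5.120e-06 m²
R₂ = (2.80×10^-8)(36.4)/(5.120e-06) = 0.1991 Ω
R = R₁ + R₂ = 0.2044 Ω
V = IR = 24.4 × 0.2044 = 4.99 V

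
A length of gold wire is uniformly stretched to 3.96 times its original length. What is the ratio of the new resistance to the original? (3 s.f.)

Volume constant ⇒ A' = A/k with k = 3.96. R' = ρ(kL)/(A/k) = k²R.
Factor = 15.7

15.7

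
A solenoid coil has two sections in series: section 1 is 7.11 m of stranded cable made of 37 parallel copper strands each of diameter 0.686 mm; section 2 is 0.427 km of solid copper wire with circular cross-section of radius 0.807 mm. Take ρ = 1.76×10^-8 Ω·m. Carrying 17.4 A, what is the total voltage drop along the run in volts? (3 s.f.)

Section 1: A_strand = π(3.4300e-04)² = 3.696e-07 m²; R₁ = ρL/(N·A_s) = (1.76×10^-8)(7.11)/(37×3.696e-07) = 0.00915 Ω
Section 2: A = πr² = π(8.0700e-04 m)² = 2.046e-06 m²
R₂ = (1.76×10^-8)(427)/(2.046e-06) = 3.673 Ω
R = R₁ + R₂ = 3.682 Ω
V = IR = 17.4 × 3.682 = 64.1 V

64.1 V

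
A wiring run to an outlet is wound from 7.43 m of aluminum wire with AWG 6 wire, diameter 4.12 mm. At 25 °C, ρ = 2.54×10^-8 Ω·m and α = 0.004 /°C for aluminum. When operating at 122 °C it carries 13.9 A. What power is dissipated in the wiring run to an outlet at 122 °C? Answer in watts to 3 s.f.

3.80 W

A = π(4.12/2 mm)² = π(2.0600e-03 m)² = 1.333e-05 m²
R₍25₎ = ρL/A = (2.54×10^-8)(7.43)/(1.333e-05) = 0.01416 Ω
R₍122₎ = R₍25₎(1 + αΔT) = 0.01416 × (1 + 0.004×97) = 0.01965 Ω
P = I²R = (13.9)² × 0.01965 = 3.80 W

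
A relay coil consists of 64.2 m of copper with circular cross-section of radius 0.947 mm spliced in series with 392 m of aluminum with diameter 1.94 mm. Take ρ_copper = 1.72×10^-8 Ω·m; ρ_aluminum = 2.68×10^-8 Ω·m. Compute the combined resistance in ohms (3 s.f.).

3.95 Ω

Segment 1: A = πr² = π(9.4700e-04 m)² = 2.817e-06 m²
R₁ = ρL/A = (1.72×10^-8)(64.2)/(2.817e-06) = 0.3919 Ω
Segment 2: A = π(d/2)² = π(9.7000e-04 m)² = 2.956e-06 m²
R₂ = (2.68×10^-8)(392)/(2.956e-06) = 3.554 Ω
R = R₁ + R₂ = 3.95 Ω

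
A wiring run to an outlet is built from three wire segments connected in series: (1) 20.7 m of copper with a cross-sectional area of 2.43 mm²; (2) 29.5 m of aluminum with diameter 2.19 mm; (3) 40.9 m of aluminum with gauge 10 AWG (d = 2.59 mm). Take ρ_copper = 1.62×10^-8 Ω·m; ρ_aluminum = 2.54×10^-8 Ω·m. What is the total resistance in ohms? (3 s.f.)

0.534 Ω

Seg 1: A = 2.43 mm² = 2.430e-06 m²
R_1 = (1.62×10^-8)(20.7)/(2.430e-06) = 0.138 Ω
Seg 2: A = π(d/2)² = π(1.0950e-03 m)² = 3.767e-06 m²
R_2 = (2.54×10^-8)(29.5)/(3.767e-06) = 0.1989 Ω
Seg 3: A = π(2.59/2 mm)² = π(1.2950e-03 m)² = 5.269e-06 m²
R_3 = (2.54×10^-8)(40.9)/(5.269e-06) = 0.1972 Ω
R_total = R_1 + R_2 + R_3 = 0.534 Ω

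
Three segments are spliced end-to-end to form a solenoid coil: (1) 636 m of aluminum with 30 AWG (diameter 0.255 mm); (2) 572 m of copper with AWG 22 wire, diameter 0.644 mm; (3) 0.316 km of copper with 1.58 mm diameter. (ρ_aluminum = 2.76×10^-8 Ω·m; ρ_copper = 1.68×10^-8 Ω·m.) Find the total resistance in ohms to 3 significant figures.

376 Ω

Seg 1: A = π(0.255/2 mm)² = π(1.2750e-04 m)² = 5.107e-08 m²
R_1 = (2.76×10^-8)(636)/(5.107e-08) = 343.7 Ω
Seg 2: A = π(0.644/2 mm)² = π(3.2200e-04 m)² = 3.257e-07 m²
R_2 = (1.68×10^-8)(572)/(3.257e-07) = 29.5 Ω
Seg 3: A = π(d/2)² = π(7.9000e-04 m)² = 1.961e-06 m²
R_3 = (1.68×10^-8)(316)/(1.961e-06) = 2.708 Ω
R_total = R_1 + R_2 + R_3 = 376 Ω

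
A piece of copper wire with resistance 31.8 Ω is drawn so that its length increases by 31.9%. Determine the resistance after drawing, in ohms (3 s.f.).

k = 1 + 31.9/100 = 1.319; volume constant ⇒ A' = A/k, so R' = k²R.
R' = 1.74 × 31.8 = 55.3 Ω

55.3 Ω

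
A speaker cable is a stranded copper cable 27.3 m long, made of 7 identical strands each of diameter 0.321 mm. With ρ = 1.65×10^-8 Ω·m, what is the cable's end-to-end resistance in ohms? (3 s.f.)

A_strand = π(1.6050e-04 m)² = 8.093e-08 m²
R_strand = ρL/A = (1.65×10^-8)(27.3)/(8.093e-08) = 5.566 Ω
R_total = R_strand/N = 5.566/7 = 0.795 Ω

0.795 Ω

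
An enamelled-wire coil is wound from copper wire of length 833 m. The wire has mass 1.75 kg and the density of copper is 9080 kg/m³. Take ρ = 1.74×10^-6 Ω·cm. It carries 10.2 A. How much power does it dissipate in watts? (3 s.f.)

6520 W

ρ = 1.74×10^-6 Ω·cm = 1.74×10^-8 Ω·m
A = m/(density·L) = 1.75/(9080×833) = 2.3137e-07 m²
R = ρL/A = (1.74×10^-8)(833)/(2.3137e-07) = 62.65 Ω
P = I²R = (10.2)² × 62.65 = 6520 W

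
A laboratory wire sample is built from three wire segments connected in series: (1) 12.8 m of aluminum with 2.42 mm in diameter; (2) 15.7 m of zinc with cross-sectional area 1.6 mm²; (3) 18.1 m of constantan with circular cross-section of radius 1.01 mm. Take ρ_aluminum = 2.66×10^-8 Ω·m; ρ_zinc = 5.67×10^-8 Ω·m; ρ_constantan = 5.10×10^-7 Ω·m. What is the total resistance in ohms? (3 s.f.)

3.51 Ω

Seg 1: A = π(d/2)² = π(1.2100e-03 m)² = 4.600e-06 m²
R_1 = (2.66×10^-8)(12.8)/(4.600e-06) = 0.07402 Ω
Seg 2: A = 1.6 mm² = 1.600e-06 m²
R_2 = (5.67×10^-8)(15.7)/(1.600e-06) = 0.5564 Ω
Seg 3: A = πr² = π(1.0100e-03 m)² = 3.205e-06 m²
R_3 = (5.10×10^-7)(18.1)/(3.205e-06) = 2.88 Ω
R_total = R_1 + R_2 + R_3 = 3.51 Ω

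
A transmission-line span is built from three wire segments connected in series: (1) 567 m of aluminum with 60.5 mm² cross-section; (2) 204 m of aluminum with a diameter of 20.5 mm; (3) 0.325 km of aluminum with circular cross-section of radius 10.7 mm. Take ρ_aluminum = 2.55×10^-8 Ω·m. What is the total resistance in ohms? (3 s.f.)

Seg 1: A = 60.5 mm² = 6.050e-05 m²
R_1 = (2.55×10^-8)(567)/(6.050e-05) = 0.239 Ω
Seg 2: A = π(d/2)² = π(1.0250e-02 m)² = 3.301e-04 m²
R_2 = (2.55×10^-8)(204)/(3.301e-04) = 0.01576 Ω
Seg 3: A = πr² = π(1.0700e-02 m)² = 3.597e-04 m²
R_3 = (2.55×10^-8)(325)/(3.597e-04) = 0.02304 Ω
R_total = R_1 + R_2 + R_3 = 0.278 Ω

0.278 Ω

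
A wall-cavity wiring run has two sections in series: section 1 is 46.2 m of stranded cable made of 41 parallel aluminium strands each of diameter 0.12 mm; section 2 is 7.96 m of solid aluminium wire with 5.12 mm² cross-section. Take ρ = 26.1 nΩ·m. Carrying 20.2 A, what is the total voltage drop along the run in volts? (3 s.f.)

ρ = 26.1 nΩ·m = 2.61×10^-8 Ω·m
Section 1: A_strand = π(6.0000e-05)² = 1.131e-08 m²; R₁ = ρL/(N·A_s) = (2.61×10^-8)(46.2)/(41×1.131e-08) = 2.6 Ω
Section 2: A = 5.12 mm² = 5.120e-06 m²
R₂ = (2.61×10^-8)(7.96)/(5.120e-06) = 0.04058 Ω
R = R₁ + R₂ = 2.641 Ω
V = IR = 20.2 × 2.641 = 53.3 V

53.3 V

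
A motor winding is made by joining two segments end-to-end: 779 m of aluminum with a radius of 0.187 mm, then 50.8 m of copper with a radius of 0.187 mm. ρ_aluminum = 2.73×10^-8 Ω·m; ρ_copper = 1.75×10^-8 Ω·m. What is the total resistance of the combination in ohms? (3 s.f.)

202 Ω

Segment 1: A = πr² = π(1.8700e-04 m)² = 1.099e-07 m²
R₁ = ρL/A = (2.73×10^-8)(779)/(1.099e-07) = 193.6 Ω
R₂ = (1.75×10^-8)(50.8)/(1.099e-07) = 8.092 Ω
R = R₁ + R₂ = 202 Ω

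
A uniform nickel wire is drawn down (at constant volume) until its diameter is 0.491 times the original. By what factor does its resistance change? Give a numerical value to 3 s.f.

Volume constant ⇒ L' = L/r² with r = 0.491. R' = ρL'/A' = ρ(L/r²)/(πr²d₀²/4) = R/r⁴.
Factor = 17.2

17.2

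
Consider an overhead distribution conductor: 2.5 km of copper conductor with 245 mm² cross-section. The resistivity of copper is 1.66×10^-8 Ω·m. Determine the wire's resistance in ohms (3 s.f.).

0.169 Ω

A = 245 mm² = 2.450e-04 m²
R = ρL/A = (1.66×10^-8)(2500 m)/(2.450e-04 m²) = 0.169 Ω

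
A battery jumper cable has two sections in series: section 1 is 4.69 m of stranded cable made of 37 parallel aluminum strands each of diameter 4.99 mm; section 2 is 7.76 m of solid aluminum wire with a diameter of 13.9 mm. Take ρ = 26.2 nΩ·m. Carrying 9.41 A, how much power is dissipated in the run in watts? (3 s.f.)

0.134 W

ρ = 26.2 nΩ·m = 2.62×10^-8 Ω·m
Section 1: A_strand = π(2.4950e-03)² = 1.956e-05 m²; R₁ = ρL/(N·A_s) = (2.62×10^-8)(4.69)/(37×1.956e-05) = 1.698×10^-4 Ω
Section 2: A = π(d/2)² = π(6.9500e-03 m)² = 1.517e-04 m²
R₂ = (2.62×10^-8)(7.76)/(1.517e-04) = 0.00134 Ω
R = R₁ + R₂ = 0.00151 Ω
P = I²R = (9.41)² × 0.00151 = 0.134 W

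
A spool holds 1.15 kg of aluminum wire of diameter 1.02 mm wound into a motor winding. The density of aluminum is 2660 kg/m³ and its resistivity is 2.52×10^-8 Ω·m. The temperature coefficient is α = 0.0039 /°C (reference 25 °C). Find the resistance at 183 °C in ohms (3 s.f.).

26.4 Ω

A = π(d/2)² = π(5.1000e-04 m)² = 8.1713e-07 m²
L = m/(density·A) = 1.15/(2660×8.1713e-07) = 529.1 m
R = ρL/A = (2.52×10^-8)(529.1)/(8.1713e-07) = 16.32 Ω
R(183 °C) = 16.32 × (1 + 0.0039×158) = 26.4 Ω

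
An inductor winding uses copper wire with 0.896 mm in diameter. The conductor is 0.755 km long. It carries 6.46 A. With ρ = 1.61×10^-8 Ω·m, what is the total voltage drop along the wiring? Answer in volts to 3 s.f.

A = π(d/2)² = π(4.4800e-04 m)² = 6.305e-07 m²
R = ρL/A = (1.61×10^-8)(755)/(6.305e-07) = 19.28 Ω
V = IR = 6.46 × 19.28 = 125 V

125 V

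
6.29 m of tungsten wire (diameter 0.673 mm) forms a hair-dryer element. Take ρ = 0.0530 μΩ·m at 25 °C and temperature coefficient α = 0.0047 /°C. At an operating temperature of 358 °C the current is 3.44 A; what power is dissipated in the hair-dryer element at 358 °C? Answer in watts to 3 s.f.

ρ = 0.0530 μΩ·m = 5.30×10^-8 Ω·m
A = π(d/2)² = π(3.3650e-04 m)² = 3.557e-07 m²
R₍25₎ = ρL/A = (5.30×10^-8)(6.29)/(3.557e-07) = 0.9371 Ω
R₍358₎ = R₍25₎(1 + αΔT) = 0.9371 × (1 + 0.0047×333) = 2.404 Ω
P = I²R = (3.44)² × 2.404 = 28.4 W

28.4 W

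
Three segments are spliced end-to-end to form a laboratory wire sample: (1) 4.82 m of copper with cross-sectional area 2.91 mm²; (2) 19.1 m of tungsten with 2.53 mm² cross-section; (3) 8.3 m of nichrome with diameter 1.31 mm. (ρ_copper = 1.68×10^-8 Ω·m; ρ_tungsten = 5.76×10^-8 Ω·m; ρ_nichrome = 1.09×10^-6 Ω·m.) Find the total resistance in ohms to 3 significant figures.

7.17 Ω

Seg 1: A = 2.91 mm² = 2.910e-06 m²
R_1 = (1.68×10^-8)(4.82)/(2.910e-06) = 0.02783 Ω
Seg 2: A = 2.53 mm² = 2.530e-06 m²
R_2 = (5.76×10^-8)(19.1)/(2.530e-06) = 0.4348 Ω
Seg 3: A = π(d/2)² = π(6.5500e-04 m)² = 1.348e-06 m²
R_3 = (1.09×10^-6)(8.3)/(1.348e-06) = 6.712 Ω
R_total = R_1 + R_2 + R_3 = 7.17 Ω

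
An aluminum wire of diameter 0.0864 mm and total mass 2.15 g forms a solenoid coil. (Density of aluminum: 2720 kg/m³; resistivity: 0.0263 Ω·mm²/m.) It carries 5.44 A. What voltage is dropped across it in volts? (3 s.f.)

ρ = 0.0263 Ω·mm²/m = 2.63×10^-8 Ω·m
A = π(d/2)² = π(4.3200e-05 m)² = 5.8630e-09 m²
L = m/(density·A) = 0.00215/(2720×5.8630e-09) = 134.8 m
R = ρL/A = (2.63×10^-8)(134.8)/(5.8630e-09) = 604.8 Ω
V = IR = 5.44 × 604.8 = 3290 V

3290 V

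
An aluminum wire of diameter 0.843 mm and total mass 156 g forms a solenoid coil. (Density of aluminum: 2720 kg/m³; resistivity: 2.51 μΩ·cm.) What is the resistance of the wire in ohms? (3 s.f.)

4.62 Ω

ρ = 2.51 μΩ·cm = 2.51×10^-8 Ω·m
A = π(d/2)² = π(4.2150e-04 m)² = 5.5814e-07 m²
L = m/(density·A) = 0.156/(2720×5.5814e-07) = 102.8 m
R = ρL/A = (2.51×10^-8)(102.8)/(5.5814e-07) = 4.62 Ω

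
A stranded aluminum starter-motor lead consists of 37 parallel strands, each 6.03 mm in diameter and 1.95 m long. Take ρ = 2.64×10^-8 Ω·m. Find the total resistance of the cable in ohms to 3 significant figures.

4.87×10^-5 Ω

A_strand = π(3.0150e-03 m)² = 2.856e-05 m²
R_strand = ρL/A = (2.64×10^-8)(1.95)/(2.856e-05) = 0.001803 Ω
R_total = R_strand/N = 0.001803/37 = 4.87×10^-5 Ω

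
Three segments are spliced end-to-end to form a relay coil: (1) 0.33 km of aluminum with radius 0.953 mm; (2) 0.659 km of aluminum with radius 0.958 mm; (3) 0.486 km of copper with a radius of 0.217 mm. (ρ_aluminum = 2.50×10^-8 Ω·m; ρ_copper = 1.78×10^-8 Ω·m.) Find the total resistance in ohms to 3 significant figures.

67.1 Ω

Seg 1: A = πr² = π(9.5300e-04 m)² = 2.853e-06 m²
R_1 = (2.50×10^-8)(330)/(2.853e-06) = 2.891 Ω
Seg 2: A = πr² = π(9.5800e-04 m)² = 2.883e-06 m²
R_2 = (2.50×10^-8)(659)/(2.883e-06) = 5.714 Ω
Seg 3: A = πr² = π(2.1700e-04 m)² = 1.479e-07 m²
R_3 = (1.78×10^-8)(486)/(1.479e-07) = 58.48 Ω
R_total = R_1 + R_2 + R_3 = 67.1 Ω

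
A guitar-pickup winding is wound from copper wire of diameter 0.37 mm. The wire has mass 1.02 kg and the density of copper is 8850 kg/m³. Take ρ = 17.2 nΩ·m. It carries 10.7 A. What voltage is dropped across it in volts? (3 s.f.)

ρ = 17.2 nΩ·m = 1.72×10^-8 Ω·m
A = π(d/2)² = π(1.8500e-04 m)² = 1.0752e-07 m²
L = m/(density·A) = 1.02/(8850×1.0752e-07) = 1072 m
R = ρL/A = (1.72×10^-8)(1072)/(1.0752e-07) = 171.5 Ω
V = IR = 10.7 × 171.5 = 1830 V

1830 V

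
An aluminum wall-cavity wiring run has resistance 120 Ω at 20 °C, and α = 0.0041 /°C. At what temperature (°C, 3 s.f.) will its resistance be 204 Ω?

191 °C

R = R₀(1 + α(T − T₀)) ⇒ T = T₀ + (R/R₀ − 1)/α
T = 20 + (204/120 − 1)/0.0041 = 20 + (0.7)/0.0041 = 191 °C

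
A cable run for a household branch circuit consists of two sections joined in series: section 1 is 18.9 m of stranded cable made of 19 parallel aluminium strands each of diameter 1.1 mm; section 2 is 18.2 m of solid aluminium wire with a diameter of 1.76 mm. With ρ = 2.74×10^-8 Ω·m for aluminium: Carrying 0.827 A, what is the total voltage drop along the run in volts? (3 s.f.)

0.193 V

Section 1: A_strand = π(5.5000e-04)² = 9.503e-07 m²; R₁ = ρL/(N·A_s) = (2.74×10^-8)(18.9)/(19×9.503e-07) = 0.02868 Ω
Section 2: A = π(d/2)² = π(8.8000e-04 m)² = 2.433e-06 m²
R₂ = (2.74×10^-8)(18.2)/(2.433e-06) = 0.205 Ω
R = R₁ + R₂ = 0.2337 Ω
V = IR = 0.827 × 0.2337 = 0.193 V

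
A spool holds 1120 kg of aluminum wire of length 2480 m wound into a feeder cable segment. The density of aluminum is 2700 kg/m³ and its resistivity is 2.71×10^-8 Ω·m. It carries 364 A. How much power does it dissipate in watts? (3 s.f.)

53200 W

A = m/(density·L) = 1120/(2700×2480) = 1.6726e-04 m²
R = ρL/A = (2.71×10^-8)(2480)/(1.6726e-04) = 0.4018 Ω
P = I²R = (364)² × 0.4018 = 53200 W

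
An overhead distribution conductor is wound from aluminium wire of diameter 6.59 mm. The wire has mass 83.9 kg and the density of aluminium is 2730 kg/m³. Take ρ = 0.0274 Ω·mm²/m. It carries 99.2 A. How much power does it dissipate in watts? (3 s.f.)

7120 W

ρ = 0.0274 Ω·mm²/m = 2.74×10^-8 Ω·m
A = π(d/2)² = π(3.2950e-03 m)² = 3.4108e-05 m²
L = m/(density·A) = 83.9/(2730×3.4108e-05) = 901 m
R = ρL/A = (2.74×10^-8)(901)/(3.4108e-05) = 0.7238 Ω
P = I²R = (99.2)² × 0.7238 = 7120 W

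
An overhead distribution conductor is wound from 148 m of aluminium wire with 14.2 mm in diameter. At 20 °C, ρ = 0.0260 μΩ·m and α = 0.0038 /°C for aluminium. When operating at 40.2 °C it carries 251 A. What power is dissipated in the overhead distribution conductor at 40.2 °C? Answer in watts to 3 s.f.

ρ = 0.0260 μΩ·m = 2.60×10^-8 Ω·m
A = π(d/2)² = π(7.1000e-03 m)² = 1.584e-04 m²
R₍20₎ = ρL/A = (2.60×10^-8)(148)/(1.584e-04) = 0.0243 Ω
R₍40.2₎ = R₍20₎(1 + αΔT) = 0.0243 × (1 + 0.0038×20.2) = 0.02616 Ω
P = I²R = (251)² × 0.02616 = 1650 W

1650 W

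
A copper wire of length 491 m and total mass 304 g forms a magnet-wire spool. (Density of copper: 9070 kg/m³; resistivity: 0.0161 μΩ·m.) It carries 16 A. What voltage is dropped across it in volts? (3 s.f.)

ρ = 0.0161 μΩ·m = 1.61×10^-8 Ω·m
A = m/(density·L) = 0.304/(9070×491) = 6.8263e-08 m²
R = ρL/A = (1.61×10^-8)(491)/(6.8263e-08) = 115.8 Ω
V = IR = 16 × 115.8 = 1850 V

1850 V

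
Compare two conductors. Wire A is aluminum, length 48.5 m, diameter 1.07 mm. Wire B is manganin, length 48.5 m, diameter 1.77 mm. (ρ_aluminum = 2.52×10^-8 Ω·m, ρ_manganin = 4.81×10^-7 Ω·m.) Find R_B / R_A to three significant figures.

6.98

R ∝ ρL/d², so R_B/R_A = (ρ_B/ρ_A) × (d_A/d_B)²
= (4.81×10^-7/2.52×10^-8) × (1.07/1.77)² = 6.98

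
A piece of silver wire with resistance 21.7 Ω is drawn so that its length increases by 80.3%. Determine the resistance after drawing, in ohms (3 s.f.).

k = 1 + 80.3/100 = 1.803; volume constant ⇒ A' = A/k, so R' = k²R.
R' = 3.251 × 21.7 = 70.5 Ω

70.5 Ω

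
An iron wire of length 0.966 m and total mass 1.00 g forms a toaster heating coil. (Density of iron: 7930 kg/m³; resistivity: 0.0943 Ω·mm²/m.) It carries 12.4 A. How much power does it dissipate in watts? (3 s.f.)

107 W

ρ = 0.0943 Ω·mm²/m = 9.43×10^-8 Ω·m
A = m/(density·L) = 0.001/(7930×0.966) = 1.3054e-07 m²
R = ρL/A = (9.43×10^-8)(0.966)/(1.3054e-07) = 0.6978 Ω
P = I²R = (12.4)² × 0.6978 = 107 W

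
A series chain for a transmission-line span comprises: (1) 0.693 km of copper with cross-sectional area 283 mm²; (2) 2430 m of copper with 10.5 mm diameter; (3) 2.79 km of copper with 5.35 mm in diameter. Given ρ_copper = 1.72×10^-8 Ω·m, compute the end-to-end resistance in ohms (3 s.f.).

Seg 1: A = 283 mm² = 2.830e-04 m²
R_1 = (1.72×10^-8)(693)/(2.830e-04) = 0.04212 Ω
Seg 2: A = π(d/2)² = π(5.2500e-03 m)² = 8.659e-05 m²
R_2 = (1.72×10^-8)(2430)/(8.659e-05) = 0.4827 Ω
Seg 3: A = π(d/2)² = π(2.6750e-03 m)² = 2.248e-05 m²
R_3 = (1.72×10^-8)(2790)/(2.248e-05) = 2.135 Ω
R_total = R_1 + R_2 + R_3 = 2.66 Ω

2.66 Ω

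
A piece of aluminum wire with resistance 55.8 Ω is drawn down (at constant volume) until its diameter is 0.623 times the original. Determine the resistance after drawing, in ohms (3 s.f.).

370 Ω

Volume constant ⇒ L' = L/r² with r = 0.623. R' = ρL'/A' = ρ(L/r²)/(πr²d₀²/4) = R/r⁴.
R' = 6.638 × 55.8 = 370 Ω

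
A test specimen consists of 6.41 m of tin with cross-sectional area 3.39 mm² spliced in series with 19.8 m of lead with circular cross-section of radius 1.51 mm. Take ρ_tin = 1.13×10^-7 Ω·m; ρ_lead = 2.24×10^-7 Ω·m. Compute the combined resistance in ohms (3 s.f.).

0.833 Ω

Segment 1: A = 3.39 mm² = 3.390e-06 m²
R₁ = ρL/A = (1.13×10^-7)(6.41)/(3.390e-06) = 0.2137 Ω
Segment 2: A = πr² = π(1.5100e-03 m)² = 7.163e-06 m²
R₂ = (2.24×10^-7)(19.8)/(7.163e-06) = 0.6192 Ω
R = R₁ + R₂ = 0.833 Ω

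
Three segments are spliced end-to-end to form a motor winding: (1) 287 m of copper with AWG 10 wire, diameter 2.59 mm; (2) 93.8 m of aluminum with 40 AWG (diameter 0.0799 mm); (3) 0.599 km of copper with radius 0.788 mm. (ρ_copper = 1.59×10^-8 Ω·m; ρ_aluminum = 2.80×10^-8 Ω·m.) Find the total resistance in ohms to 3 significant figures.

530 Ω

Seg 1: A = π(2.59/2 mm)² = π(1.2950e-03 m)² = 5.269e-06 m²
R_1 = (1.59×10^-8)(287)/(5.269e-06) = 0.8661 Ω
Seg 2: A = π(0.0799/2 mm)² = π(3.9950e-05 m)² = 5.014e-09 m²
R_2 = (2.80×10^-8)(93.8)/(5.014e-09) = 523.8 Ω
Seg 3: A = πr² = π(7.8800e-04 m)² = 1.951e-06 m²
R_3 = (1.59×10^-8)(599)/(1.951e-06) = 4.882 Ω
R_total = R_1 + R_2 + R_3 = 530 Ω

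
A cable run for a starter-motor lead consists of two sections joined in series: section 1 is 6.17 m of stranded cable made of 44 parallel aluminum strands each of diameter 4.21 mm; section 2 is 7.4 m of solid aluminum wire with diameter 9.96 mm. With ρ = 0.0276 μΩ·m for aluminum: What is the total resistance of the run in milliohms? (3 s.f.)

ρ = 0.0276 μΩ·m = 2.76×10^-8 Ω·m
Section 1: A_strand = π(2.1050e-03)² = 1.392e-05 m²; R₁ = ρL/(N·A_s) = (2.76×10^-8)(6.17)/(44×1.392e-05) = 2.780×10^-4 Ω
Section 2: A = π(d/2)² = π(4.9800e-03 m)² = 7.791e-05 m²
R₂ = (2.76×10^-8)(7.4)/(7.791e-05) = 0.002621 Ω
R = R₁ + R₂ = 2.90 mΩ

2.90 mΩ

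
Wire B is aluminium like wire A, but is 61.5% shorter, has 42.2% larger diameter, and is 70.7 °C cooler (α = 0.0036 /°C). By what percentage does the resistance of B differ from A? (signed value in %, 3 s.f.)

-85.8%

R ∝ ρL/d² with ρ ∝ (1+αΔT), so R_B/R_A = (1 − 61.5/100) × (1 + 42.2/100)⁻² × (1 − 0.0036×70.7)
= 0.385 × 0.4945 × 0.7455 = 0.1419
(R_B − R_A)/R_A = 0.1419 − 1 = -85.8%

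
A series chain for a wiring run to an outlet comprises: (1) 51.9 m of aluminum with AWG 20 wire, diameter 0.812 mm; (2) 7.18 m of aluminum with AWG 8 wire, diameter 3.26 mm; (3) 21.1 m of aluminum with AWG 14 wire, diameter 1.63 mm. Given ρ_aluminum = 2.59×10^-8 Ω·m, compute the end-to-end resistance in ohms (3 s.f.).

Seg 1: A = π(0.812/2 mm)² = π(4.0600e-04 m)² = 5.178e-07 m²
R_1 = (2.59×10^-8)(51.9)/(5.178e-07) = 2.596 Ω
Seg 2: A = π(3.26/2 mm)² = π(1.6300e-03 m)² = 8.347e-06 m²
R_2 = (2.59×10^-8)(7.18)/(8.347e-06) = 0.02228 Ω
Seg 3: A = π(1.63/2 mm)² = π(8.1500e-04 m)² = 2.087e-06 m²
R_3 = (2.59×10^-8)(21.1)/(2.087e-06) = 0.2619 Ω
R_total = R_1 + R_2 + R_3 = 2.88 Ω

2.88 Ω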